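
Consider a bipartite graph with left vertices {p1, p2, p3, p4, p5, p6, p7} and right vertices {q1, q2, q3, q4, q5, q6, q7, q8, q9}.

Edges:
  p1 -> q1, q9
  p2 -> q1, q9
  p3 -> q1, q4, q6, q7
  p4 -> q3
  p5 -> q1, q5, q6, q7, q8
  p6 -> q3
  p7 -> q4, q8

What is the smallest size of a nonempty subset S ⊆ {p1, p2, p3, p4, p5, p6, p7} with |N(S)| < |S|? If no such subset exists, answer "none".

2

Take S = {p4, p6}. Its neighbourhood is {q3}, so |N(S)| = 1 < |S| = 2.
No single vertex violates Hall's condition since each has at least one neighbour, so 2 is the minimum.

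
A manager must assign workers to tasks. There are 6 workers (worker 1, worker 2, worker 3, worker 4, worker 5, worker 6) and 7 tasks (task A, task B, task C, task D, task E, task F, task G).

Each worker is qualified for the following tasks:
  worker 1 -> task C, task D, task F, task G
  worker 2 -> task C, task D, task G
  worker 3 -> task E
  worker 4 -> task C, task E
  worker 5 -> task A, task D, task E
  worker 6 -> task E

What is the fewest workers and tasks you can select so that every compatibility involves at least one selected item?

The 5 edges worker 1–task F, worker 2–task G, worker 3–task E, worker 4–task C, worker 5–task D form a matching, so any vertex cover needs at least 5 vertices (one per matched edge).
Conversely {worker 1, worker 2, worker 4, worker 5, task E} meets every edge and has exactly 5 vertices, so 5 is optimal.

5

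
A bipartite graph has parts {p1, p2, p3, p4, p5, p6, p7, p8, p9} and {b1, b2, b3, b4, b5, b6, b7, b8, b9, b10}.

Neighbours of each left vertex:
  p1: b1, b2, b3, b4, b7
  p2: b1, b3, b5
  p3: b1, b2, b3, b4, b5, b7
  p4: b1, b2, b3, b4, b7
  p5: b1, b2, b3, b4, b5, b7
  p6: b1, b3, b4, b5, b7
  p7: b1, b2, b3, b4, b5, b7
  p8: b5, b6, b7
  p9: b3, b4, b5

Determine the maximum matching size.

One maximum matching: p1→b2, p2→b3, p3→b5, p4→b4, p5→b1, p6→b7, p8→b6.
The set {p1, p2, p3, p4, p5, p6, p7, p9} has only 6 neighbours ({b1, b2, b3, b4, b5, b7}), so by Hall's theorem at most 7 of the 9 left vertices can be matched.

7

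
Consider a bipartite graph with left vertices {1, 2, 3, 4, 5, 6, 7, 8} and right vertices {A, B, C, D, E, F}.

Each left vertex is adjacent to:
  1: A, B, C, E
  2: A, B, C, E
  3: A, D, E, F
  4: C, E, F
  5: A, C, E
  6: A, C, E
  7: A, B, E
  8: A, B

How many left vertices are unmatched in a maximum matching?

One maximum matching: 1–A, 2–B, 3–D, 4–F, 5–C, 6–E.
The set {1, 2, 5, 6, 7, 8} has only 4 neighbours ({A, B, C, E}), so by Hall's theorem at most 6 of the 8 left vertices can be matched.
That matches 6 of the 8, leaving 2 unmatched; no matching can do better.

2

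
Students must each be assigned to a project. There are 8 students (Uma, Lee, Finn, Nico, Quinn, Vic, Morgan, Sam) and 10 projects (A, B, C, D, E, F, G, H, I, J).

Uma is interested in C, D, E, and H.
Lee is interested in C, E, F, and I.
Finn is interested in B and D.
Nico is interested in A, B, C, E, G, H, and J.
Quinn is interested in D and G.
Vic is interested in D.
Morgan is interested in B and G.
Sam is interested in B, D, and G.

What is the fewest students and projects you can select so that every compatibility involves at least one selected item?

6

The 6 edges Uma–C, Lee–E, Finn–B, Nico–J, Quinn–G, Vic–D form a matching, so any vertex cover needs at least 6 vertices (one per matched edge).
Conversely {Uma, Lee, Nico, B, D, G} meets every edge and has exactly 6 vertices, so 6 is optimal.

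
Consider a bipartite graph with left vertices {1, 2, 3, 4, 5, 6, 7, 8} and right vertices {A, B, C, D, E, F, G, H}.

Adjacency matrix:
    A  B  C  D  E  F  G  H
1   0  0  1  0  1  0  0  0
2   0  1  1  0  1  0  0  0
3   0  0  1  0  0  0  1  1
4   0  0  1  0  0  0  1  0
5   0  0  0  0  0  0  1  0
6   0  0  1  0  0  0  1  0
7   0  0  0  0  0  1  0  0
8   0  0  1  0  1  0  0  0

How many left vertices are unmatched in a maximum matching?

For example, pair 1-E, 2-B, 3-H, 4-C, 5-G, 7-F.
The set {1, 4, 5, 6, 8} has only 3 neighbours ({C, E, G}), so by Hall's theorem at most 6 of the 8 left vertices can be matched.
That matches 6 of the 8, leaving 2 unmatched; no matching can do better.

2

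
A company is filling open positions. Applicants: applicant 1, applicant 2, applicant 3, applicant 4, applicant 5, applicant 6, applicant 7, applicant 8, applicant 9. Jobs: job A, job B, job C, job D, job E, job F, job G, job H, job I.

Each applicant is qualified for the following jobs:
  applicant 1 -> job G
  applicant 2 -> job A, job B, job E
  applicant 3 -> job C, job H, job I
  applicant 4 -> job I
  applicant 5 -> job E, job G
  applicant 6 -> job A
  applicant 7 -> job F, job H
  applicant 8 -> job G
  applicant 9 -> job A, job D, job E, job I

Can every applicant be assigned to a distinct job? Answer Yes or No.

The set {applicant 1, applicant 8} has only 1 neighbour ({job G}), so by Hall's theorem at most 8 of the 9 applicants can be matched.
Hence no matching covers every applicant.

No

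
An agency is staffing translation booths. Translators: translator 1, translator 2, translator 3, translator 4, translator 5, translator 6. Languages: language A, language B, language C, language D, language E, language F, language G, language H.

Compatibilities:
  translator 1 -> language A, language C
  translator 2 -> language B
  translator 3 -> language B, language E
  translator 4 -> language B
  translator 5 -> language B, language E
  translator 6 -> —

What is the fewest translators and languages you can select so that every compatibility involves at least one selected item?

3

{translator 1, language B, language E} is a vertex cover of size 3: every edge has an endpoint in this set.
No smaller cover exists because translator 1–language A, translator 2–language B, translator 3–language E is a matching of size 3, and a cover must include an endpoint of each of these disjoint edges (König's theorem).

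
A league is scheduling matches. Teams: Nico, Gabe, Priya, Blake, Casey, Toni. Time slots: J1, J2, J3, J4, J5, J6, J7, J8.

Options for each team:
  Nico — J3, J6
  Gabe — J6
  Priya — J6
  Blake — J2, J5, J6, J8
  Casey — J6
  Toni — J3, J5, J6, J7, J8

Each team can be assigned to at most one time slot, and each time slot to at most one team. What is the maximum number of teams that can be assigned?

4

A valid assignment of size 4: Nico-J3, Gabe-J6, Blake-J5, Toni-J7.
The set {Gabe, Priya, Casey} has only 1 neighbour ({J6}), so by Hall's theorem at most 4 of the 6 teams can be matched.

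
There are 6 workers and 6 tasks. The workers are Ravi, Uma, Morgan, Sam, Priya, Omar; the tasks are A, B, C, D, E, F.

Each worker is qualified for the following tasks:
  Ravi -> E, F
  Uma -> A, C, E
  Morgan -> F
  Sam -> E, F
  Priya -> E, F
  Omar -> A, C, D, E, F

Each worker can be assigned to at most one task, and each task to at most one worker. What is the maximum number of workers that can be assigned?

4

One maximum matching: Ravi–E, Uma–C, Morgan–F, Omar–A.
The set {Ravi, Morgan, Sam, Priya} has only 2 neighbours ({E, F}), so by Hall's theorem at most 4 of the 6 workers can be matched.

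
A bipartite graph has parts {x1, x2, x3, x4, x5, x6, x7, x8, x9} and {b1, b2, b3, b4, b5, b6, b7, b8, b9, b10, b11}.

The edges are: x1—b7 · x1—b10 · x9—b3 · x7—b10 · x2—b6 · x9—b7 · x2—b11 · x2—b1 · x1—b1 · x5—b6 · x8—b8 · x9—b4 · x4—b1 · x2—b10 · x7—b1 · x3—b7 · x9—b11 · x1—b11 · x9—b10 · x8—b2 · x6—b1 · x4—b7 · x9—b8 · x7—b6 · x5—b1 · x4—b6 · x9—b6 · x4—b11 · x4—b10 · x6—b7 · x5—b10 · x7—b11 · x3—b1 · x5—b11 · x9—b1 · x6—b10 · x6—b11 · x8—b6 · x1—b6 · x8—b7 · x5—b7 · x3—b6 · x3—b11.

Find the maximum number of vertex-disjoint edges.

7

For example, pair x1-b11, x2-b10, x3-b6, x4-b1, x5-b7, x8-b2, x9-b8.
The set {x1, x2, x3, x4, x5, x6, x7} has only 5 neighbours ({b1, b10, b11, b6, b7}), so by Hall's theorem at most 7 of the 9 left vertices can be matched.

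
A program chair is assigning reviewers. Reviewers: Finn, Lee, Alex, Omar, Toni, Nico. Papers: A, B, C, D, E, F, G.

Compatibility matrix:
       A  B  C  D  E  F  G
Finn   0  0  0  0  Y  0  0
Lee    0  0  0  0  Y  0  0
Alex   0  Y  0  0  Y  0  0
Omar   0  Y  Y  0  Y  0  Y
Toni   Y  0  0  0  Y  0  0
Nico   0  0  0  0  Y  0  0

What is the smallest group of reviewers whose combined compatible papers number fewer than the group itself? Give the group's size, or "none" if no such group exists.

Take S = {Finn, Lee}. Its neighbourhood is {E}, so |N(S)| = 1 < |S| = 2.
No single vertex violates Hall's condition since each has at least one neighbour, so 2 is the minimum.

2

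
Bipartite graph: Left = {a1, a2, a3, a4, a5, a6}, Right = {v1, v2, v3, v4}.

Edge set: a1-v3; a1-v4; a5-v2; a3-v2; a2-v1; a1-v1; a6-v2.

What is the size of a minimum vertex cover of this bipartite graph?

3

The 3 edges a1–v4, a2–v1, a3–v2 form a matching, so any vertex cover needs at least 3 vertices (one per matched edge).
Conversely {a1, a2, v2} meets every edge and has exactly 3 vertices, so 3 is optimal.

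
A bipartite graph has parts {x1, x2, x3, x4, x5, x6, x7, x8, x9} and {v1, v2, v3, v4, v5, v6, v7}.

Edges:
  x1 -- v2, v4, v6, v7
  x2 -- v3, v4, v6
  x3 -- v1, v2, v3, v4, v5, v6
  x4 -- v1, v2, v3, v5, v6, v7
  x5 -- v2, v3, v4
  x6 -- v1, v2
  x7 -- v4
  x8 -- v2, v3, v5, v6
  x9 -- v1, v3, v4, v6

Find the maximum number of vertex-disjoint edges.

A valid assignment of size 7: x1-v7, x2-v6, x3-v3, x4-v5, x5-v2, x6-v1, x7-v4.
The set {x1, x2, x3, x4, x5, x6, x7, x8, x9} has only 7 neighbours ({v1, v2, v3, v4, v5, v6, v7}), so by Hall's theorem at most 7 of the 9 left vertices can be matched.

7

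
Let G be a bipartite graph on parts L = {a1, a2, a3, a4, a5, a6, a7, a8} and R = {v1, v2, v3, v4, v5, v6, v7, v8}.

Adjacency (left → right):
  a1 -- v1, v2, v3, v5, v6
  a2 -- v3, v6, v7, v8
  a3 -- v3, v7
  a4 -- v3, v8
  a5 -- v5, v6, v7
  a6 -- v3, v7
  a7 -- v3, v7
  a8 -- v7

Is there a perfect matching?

The set {a3, a6, a7, a8} has only 2 neighbours ({v3, v7}), so by Hall's theorem at most 6 of the 8 left vertices can be matched.
Hence no matching covers every left vertex.

No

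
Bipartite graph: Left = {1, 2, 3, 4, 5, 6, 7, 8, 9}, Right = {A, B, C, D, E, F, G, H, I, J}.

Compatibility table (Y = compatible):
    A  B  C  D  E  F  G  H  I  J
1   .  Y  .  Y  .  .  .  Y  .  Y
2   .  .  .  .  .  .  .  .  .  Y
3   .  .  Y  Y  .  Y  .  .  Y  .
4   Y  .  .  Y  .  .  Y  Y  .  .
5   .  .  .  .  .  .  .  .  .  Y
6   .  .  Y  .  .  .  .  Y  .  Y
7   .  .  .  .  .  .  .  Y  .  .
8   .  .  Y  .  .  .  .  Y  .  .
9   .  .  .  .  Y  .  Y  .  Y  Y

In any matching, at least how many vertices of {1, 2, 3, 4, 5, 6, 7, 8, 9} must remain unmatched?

A valid assignment of size 7: 1-B, 2-J, 3-F, 4-G, 6-C, 7-H, 9-E.
The set {2, 5, 6, 7, 8} has only 3 neighbours ({C, H, J}), so by Hall's theorem at most 7 of the 9 left vertices can be matched.
That matches 7 of the 9, leaving 2 unmatched; no matching can do better.

2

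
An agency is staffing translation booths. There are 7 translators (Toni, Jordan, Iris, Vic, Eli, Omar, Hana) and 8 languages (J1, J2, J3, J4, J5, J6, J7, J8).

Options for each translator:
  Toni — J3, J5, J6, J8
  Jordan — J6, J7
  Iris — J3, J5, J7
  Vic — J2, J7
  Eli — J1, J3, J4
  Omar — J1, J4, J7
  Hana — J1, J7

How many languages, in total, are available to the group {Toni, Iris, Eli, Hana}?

The union of neighbours of {Toni, Iris, Eli, Hana} is {J1, J3, J4, J5, J6, J7, J8}, which has 7 elements.
Since |N(S)| = 7 ≥ |S| = 4, Hall's condition holds for this subset.

7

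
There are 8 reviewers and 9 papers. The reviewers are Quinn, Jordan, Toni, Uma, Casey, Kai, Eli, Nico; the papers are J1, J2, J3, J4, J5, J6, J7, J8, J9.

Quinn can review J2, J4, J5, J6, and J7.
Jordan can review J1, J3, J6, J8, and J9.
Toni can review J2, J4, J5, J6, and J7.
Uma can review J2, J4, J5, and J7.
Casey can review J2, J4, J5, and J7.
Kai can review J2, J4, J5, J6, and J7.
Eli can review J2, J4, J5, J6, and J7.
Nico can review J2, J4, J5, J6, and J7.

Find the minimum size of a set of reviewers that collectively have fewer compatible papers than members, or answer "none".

Take S = {Quinn, Toni, Uma, Casey, Kai, Eli}. Its neighbourhood is {J2, J4, J5, J6, J7}, so |N(S)| = 5 < |S| = 6.
Every subset of size less than 6 has at least as many neighbours as members, so 6 is the minimum.

6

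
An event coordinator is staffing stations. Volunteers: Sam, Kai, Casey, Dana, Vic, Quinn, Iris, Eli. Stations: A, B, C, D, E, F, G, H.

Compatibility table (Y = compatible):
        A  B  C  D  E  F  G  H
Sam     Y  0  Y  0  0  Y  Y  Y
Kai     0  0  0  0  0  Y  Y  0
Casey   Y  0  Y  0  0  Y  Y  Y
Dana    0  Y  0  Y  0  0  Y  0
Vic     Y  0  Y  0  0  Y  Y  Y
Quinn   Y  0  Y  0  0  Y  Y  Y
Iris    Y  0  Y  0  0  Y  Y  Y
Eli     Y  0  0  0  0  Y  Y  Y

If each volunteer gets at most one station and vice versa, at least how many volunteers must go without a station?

2

One maximum matching: Sam→C, Kai→F, Casey→H, Dana→B, Vic→A, Quinn→G.
The set {Sam, Kai, Casey, Vic, Quinn, Iris, Eli} has only 5 neighbours ({A, C, F, G, H}), so by Hall's theorem at most 6 of the 8 volunteers can be matched.
That matches 6 of the 8, leaving 2 unmatched; no matching can do better.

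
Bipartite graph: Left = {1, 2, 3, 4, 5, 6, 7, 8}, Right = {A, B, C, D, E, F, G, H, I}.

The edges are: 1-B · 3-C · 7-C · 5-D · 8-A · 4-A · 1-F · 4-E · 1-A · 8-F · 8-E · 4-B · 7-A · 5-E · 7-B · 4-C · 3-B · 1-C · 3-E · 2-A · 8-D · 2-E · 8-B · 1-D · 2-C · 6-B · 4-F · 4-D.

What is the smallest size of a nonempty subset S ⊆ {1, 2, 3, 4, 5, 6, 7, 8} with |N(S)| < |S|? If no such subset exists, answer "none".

7

Take S = {1, 2, 3, 4, 5, 6, 7}. Its neighbourhood is {A, B, C, D, E, F}, so |N(S)| = 6 < |S| = 7.
Every subset of size less than 7 has at least as many neighbours as members, so 7 is the minimum.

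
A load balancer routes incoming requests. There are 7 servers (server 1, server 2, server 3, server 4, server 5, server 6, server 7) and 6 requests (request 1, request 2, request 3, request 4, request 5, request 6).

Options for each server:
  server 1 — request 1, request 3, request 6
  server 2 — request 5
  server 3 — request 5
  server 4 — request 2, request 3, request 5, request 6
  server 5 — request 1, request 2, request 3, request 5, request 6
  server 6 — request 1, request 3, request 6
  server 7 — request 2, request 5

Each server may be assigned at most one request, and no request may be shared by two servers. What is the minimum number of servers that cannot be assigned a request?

2

For example, pair server 1→request 1, server 2→request 5, server 4→request 3, server 5→request 2, server 6→request 6.
The set {server 1, server 2, server 3, server 4, server 5, server 6, server 7} has only 5 neighbours ({request 1, request 2, request 3, request 5, request 6}), so by Hall's theorem at most 5 of the 7 servers can be matched.
That matches 5 of the 7, leaving 2 unmatched; no matching can do better.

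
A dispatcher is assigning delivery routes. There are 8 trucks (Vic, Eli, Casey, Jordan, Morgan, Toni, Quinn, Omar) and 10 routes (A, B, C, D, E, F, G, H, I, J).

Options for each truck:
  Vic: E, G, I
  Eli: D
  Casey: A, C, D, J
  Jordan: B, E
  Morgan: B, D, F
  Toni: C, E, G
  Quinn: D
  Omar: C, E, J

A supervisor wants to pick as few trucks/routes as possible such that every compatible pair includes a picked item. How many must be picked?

7

A maximum matching has 7 edges (e.g. Vic–G, Eli–D, Casey–J, Jordan–B, Morgan–F, Toni–C, Omar–E).
By König's theorem the minimum vertex cover has the same size. One such cover is {Vic, Casey, Jordan, Morgan, Toni, Omar, D}.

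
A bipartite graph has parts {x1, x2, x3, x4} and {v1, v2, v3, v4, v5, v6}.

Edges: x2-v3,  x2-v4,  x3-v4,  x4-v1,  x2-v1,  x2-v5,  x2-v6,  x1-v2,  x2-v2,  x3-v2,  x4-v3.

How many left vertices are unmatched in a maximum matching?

For example, pair x1–v2, x2–v3, x3–v4, x4–v1.
All 4 left vertices are matched, so no larger matching exists.
That matches 4 of the 4, leaving 0 unmatched; no matching can do better.

0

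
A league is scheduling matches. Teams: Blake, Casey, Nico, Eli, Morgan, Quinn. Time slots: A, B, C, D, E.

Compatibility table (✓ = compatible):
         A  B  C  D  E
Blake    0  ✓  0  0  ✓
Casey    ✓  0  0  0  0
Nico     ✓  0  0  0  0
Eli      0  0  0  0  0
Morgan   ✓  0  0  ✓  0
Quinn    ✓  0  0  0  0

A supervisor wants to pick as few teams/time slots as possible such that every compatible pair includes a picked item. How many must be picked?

A maximum matching has 3 edges (e.g. Blake–B, Casey–A, Morgan–D).
By König's theorem the minimum vertex cover has the same size. One such cover is {Blake, Morgan, A}.

3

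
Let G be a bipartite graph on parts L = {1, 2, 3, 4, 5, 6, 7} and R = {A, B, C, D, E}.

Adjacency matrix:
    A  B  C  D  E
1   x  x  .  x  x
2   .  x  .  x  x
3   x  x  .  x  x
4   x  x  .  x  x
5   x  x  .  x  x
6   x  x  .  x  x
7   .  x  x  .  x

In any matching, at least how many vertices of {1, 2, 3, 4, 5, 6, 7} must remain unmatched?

2

One maximum matching: 1-A, 2-D, 3-E, 4-B, 7-C.
The set {1, 2, 3, 4, 5, 6} has only 4 neighbours ({A, B, D, E}), so by Hall's theorem at most 5 of the 7 left vertices can be matched.
That matches 5 of the 7, leaving 2 unmatched; no matching can do better.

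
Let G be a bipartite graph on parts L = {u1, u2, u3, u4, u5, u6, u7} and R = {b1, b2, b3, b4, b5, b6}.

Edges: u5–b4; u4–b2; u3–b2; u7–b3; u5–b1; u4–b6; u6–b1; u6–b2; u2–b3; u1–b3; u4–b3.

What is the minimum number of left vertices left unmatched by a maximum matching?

A valid assignment of size 5: u1→b3, u3→b2, u4→b6, u5→b4, u6→b1.
The set {u1, u2, u7} has only 1 neighbour ({b3}), so by Hall's theorem at most 5 of the 7 left vertices can be matched.
That matches 5 of the 7, leaving 2 unmatched; no matching can do better.

2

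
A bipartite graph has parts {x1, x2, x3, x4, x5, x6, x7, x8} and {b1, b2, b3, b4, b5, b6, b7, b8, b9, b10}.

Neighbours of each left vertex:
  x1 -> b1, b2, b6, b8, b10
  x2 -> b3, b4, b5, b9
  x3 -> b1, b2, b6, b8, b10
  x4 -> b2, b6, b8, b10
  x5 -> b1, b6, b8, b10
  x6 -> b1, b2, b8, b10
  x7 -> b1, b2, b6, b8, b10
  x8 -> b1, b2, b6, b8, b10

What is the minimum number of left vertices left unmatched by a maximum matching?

2

For example, pair x1-b10, x2-b3, x3-b1, x4-b2, x5-b6, x6-b8.
The set {x1, x3, x4, x5, x6, x7, x8} has only 5 neighbours ({b1, b10, b2, b6, b8}), so by Hall's theorem at most 6 of the 8 left vertices can be matched.
That matches 6 of the 8, leaving 2 unmatched; no matching can do better.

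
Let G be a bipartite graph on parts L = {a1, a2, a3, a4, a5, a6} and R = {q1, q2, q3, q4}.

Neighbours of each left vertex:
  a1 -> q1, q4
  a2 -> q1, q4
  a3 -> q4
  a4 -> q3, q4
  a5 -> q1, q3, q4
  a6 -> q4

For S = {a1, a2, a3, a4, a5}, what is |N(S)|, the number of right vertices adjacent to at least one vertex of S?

3

The union of neighbours of {a1, a2, a3, a4, a5} is {q1, q3, q4}, which has 3 elements.
Since |N(S)| = 3 < |S| = 5, Hall's condition fails for this subset.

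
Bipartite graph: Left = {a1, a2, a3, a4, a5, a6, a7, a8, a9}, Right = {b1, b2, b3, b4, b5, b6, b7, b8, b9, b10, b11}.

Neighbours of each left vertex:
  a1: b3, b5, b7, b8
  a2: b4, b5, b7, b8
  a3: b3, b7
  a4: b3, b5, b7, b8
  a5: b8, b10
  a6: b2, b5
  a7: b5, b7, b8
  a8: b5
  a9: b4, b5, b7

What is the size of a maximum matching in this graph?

For example, pair a1–b8, a2–b4, a3–b7, a4–b3, a5–b10, a6–b2, a7–b5.
The set {a1, a2, a3, a4, a7, a8, a9} has only 5 neighbours ({b3, b4, b5, b7, b8}), so by Hall's theorem at most 7 of the 9 left vertices can be matched.

7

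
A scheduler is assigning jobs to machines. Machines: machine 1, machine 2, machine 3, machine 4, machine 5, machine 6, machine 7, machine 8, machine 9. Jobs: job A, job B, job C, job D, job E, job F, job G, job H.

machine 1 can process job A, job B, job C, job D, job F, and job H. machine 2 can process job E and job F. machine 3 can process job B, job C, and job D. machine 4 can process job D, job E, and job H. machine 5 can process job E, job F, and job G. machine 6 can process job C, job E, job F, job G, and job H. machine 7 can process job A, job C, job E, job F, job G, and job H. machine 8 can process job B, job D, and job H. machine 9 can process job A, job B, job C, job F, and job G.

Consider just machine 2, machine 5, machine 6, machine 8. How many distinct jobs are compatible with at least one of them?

7

The union of neighbours of {machine 2, machine 5, machine 6, machine 8} is {job B, job C, job D, job E, job F, job G, job H}, which has 7 elements.
Since |N(S)| = 7 ≥ |S| = 4, Hall's condition holds for this subset.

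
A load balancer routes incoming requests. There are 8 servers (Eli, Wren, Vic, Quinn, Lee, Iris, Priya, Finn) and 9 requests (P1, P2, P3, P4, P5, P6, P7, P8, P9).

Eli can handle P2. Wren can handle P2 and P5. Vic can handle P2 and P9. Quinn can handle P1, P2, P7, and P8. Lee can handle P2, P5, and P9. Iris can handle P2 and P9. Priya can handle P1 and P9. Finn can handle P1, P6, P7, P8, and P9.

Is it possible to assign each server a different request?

No

The set {Eli, Wren, Vic, Lee, Iris} has only 3 neighbours ({P2, P5, P9}), so by Hall's theorem at most 6 of the 8 servers can be matched.
Hence no matching covers every server.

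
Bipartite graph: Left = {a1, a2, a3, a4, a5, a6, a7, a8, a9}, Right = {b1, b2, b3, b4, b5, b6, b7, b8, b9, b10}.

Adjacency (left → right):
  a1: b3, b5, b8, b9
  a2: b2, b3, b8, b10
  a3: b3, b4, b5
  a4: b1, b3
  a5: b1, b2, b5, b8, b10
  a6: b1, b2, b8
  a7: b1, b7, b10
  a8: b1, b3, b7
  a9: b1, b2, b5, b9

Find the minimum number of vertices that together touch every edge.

A maximum matching has 9 edges (e.g. a1–b9, a2–b8, a3–b4, a4–b3, a5–b1, a6–b2, a7–b10, a8–b7, a9–b5).
By König's theorem the minimum vertex cover has the same size. One such cover is {a1, a2, a3, a4, a5, a6, a7, a8, a9}.

9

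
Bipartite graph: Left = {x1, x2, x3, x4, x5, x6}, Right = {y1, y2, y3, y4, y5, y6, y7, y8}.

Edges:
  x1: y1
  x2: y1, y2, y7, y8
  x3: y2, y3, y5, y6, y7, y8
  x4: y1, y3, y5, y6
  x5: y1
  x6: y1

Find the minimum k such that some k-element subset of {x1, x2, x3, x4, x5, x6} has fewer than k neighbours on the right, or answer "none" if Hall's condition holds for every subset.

2

Take S = {x1, x5}. Its neighbourhood is {y1}, so |N(S)| = 1 < |S| = 2.
No single vertex violates Hall's condition since each has at least one neighbour, so 2 is the minimum.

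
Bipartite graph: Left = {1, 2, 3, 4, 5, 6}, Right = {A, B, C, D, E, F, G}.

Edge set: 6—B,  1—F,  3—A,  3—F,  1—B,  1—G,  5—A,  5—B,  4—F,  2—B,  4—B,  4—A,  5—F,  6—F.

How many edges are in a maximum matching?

For example, pair 1-G, 2-B, 3-A, 4-F.
The set {2, 3, 4, 5, 6} has only 3 neighbours ({A, B, F}), so by Hall's theorem at most 4 of the 6 left vertices can be matched.

4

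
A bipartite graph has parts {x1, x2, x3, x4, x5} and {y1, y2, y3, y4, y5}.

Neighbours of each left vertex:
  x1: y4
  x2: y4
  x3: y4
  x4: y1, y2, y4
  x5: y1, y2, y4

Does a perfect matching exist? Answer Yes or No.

The set {x1, x2, x3} has only 1 neighbour ({y4}), so by Hall's theorem at most 3 of the 5 left vertices can be matched.
Hence no matching covers every left vertex.

No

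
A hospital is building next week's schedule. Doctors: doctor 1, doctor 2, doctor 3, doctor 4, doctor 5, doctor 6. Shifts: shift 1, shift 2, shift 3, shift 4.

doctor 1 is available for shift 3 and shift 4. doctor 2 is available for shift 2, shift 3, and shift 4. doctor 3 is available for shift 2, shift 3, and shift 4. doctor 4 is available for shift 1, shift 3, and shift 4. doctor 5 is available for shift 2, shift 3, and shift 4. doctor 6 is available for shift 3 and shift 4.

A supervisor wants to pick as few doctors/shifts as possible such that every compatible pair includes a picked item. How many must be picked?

{doctor 4, shift 2, shift 3, shift 4} is a vertex cover of size 4: every edge has an endpoint in this set.
No smaller cover exists because doctor 1–shift 4, doctor 2–shift 2, doctor 3–shift 3, doctor 4–shift 1 is a matching of size 4, and a cover must include an endpoint of each of these disjoint edges (König's theorem).

4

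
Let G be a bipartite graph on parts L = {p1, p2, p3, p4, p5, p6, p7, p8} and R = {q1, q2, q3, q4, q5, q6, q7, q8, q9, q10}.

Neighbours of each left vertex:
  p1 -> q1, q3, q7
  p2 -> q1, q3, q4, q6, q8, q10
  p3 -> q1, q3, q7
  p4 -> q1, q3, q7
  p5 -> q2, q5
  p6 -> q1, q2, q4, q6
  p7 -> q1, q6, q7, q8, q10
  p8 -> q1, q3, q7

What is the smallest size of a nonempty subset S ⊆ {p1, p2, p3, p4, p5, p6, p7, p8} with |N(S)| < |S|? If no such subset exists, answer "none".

4

Take S = {p1, p3, p4, p8}. Its neighbourhood is {q1, q3, q7}, so |N(S)| = 3 < |S| = 4.
Every subset of size less than 4 has at least as many neighbours as members, so 4 is the minimum.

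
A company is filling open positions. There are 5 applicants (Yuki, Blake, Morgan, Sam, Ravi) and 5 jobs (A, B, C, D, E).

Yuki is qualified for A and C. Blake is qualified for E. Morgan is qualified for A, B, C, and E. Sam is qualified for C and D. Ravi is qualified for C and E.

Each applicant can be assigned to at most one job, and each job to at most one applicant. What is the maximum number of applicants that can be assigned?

A valid assignment of size 5: Yuki-A, Blake-E, Morgan-B, Sam-D, Ravi-C.
This saturates every applicant, so 5 is the maximum.

5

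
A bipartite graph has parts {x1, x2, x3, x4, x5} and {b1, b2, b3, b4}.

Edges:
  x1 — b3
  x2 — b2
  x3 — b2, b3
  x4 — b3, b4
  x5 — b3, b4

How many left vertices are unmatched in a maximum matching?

One maximum matching: x1-b3, x2-b2, x4-b4.
The set {x1, x2, x3, x4, x5} has only 3 neighbours ({b2, b3, b4}), so by Hall's theorem at most 3 of the 5 left vertices can be matched.
That matches 3 of the 5, leaving 2 unmatched; no matching can do better.

2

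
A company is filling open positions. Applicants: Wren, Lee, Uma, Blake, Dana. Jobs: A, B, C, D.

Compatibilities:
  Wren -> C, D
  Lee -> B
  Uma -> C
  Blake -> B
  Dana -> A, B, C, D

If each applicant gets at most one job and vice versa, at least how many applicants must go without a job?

For example, pair Wren→D, Lee→B, Uma→C, Dana→A.
The set {Lee, Blake} has only 1 neighbour ({B}), so by Hall's theorem at most 4 of the 5 applicants can be matched.
That matches 4 of the 5, leaving 1 unmatched; no matching can do better.

1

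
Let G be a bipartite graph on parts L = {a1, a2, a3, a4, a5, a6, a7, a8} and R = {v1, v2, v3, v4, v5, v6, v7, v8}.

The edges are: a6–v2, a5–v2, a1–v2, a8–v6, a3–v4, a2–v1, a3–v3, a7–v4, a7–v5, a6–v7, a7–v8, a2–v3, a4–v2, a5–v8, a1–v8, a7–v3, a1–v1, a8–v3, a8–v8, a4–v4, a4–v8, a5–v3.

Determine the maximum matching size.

8

A valid assignment of size 8: a1-v8, a2-v1, a3-v3, a4-v4, a5-v2, a6-v7, a7-v5, a8-v6.
All 8 left vertices are matched, so no larger matching exists.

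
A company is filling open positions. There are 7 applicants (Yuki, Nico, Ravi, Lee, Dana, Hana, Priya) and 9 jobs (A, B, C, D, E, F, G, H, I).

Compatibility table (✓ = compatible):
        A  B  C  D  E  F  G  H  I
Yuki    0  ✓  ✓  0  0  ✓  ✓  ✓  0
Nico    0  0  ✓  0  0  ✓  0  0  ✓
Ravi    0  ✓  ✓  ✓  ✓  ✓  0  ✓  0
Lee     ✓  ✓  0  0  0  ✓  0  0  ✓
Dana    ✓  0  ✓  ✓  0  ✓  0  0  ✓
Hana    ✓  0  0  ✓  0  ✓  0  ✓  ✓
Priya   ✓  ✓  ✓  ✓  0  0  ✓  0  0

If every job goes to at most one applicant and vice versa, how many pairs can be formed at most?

7

One maximum matching: Yuki-H, Nico-C, Ravi-E, Lee-I, Dana-F, Hana-A, Priya-G.
All 7 applicants are matched, so no larger matching exists.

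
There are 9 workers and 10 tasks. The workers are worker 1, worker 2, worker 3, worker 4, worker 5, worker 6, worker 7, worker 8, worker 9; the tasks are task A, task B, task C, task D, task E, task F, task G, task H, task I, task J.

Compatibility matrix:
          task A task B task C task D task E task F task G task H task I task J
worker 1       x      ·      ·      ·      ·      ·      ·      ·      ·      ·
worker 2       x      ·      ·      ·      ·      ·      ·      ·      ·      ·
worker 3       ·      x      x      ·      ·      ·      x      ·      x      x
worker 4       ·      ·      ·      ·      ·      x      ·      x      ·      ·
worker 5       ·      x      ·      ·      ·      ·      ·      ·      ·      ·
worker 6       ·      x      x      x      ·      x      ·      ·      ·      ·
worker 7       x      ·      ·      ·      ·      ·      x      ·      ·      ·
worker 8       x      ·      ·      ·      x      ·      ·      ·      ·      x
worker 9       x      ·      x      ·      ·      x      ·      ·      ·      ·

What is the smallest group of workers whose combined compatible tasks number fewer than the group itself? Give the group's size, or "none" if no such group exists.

2

Take S = {worker 1, worker 2}. Its neighbourhood is {task A}, so |N(S)| = 1 < |S| = 2.
No single vertex violates Hall's condition since each has at least one neighbour, so 2 is the minimum.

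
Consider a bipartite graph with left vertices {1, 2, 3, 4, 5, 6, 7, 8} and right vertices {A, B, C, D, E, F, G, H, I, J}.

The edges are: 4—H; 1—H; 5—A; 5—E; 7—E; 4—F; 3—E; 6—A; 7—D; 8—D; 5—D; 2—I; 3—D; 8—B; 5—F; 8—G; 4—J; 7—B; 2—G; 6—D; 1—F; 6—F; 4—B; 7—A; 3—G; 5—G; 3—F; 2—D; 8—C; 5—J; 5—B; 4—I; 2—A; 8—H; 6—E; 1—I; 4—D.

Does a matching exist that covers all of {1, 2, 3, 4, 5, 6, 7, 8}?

Yes

A valid assignment of size 8: 1-F, 2-I, 3-D, 4-H, 5-J, 6-E, 7-B, 8-G.
All 8 left vertices are covered.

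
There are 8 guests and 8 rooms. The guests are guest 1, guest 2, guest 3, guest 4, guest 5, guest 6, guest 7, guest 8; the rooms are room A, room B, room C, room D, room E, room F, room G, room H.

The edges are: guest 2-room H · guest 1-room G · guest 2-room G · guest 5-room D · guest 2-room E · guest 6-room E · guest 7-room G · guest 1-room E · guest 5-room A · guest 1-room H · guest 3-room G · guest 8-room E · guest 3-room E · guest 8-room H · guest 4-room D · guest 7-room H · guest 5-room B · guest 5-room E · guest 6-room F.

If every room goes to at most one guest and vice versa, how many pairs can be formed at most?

One maximum matching: guest 1-room H, guest 2-room E, guest 3-room G, guest 4-room D, guest 5-room B, guest 6-room F.
The set {guest 1, guest 2, guest 3, guest 7, guest 8} has only 3 neighbours ({room E, room G, room H}), so by Hall's theorem at most 6 of the 8 guests can be matched.

6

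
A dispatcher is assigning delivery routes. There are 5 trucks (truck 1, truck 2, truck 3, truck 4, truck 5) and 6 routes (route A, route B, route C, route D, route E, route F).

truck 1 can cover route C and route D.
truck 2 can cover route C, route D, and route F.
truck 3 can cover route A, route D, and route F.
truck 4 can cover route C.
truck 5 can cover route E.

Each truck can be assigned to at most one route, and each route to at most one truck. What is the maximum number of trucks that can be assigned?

For example, pair truck 1–route D, truck 2–route F, truck 3–route A, truck 4–route C, truck 5–route E.
This saturates every truck, so 5 is the maximum.

5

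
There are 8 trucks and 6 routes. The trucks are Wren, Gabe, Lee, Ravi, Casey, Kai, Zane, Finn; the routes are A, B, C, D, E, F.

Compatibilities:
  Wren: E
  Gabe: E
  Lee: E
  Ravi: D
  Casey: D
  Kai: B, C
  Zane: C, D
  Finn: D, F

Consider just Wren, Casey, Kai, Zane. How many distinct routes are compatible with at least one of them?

The union of neighbours of {Wren, Casey, Kai, Zane} is {B, C, D, E}, which has 4 elements.
Since |N(S)| = 4 ≥ |S| = 4, Hall's condition holds for this subset.

4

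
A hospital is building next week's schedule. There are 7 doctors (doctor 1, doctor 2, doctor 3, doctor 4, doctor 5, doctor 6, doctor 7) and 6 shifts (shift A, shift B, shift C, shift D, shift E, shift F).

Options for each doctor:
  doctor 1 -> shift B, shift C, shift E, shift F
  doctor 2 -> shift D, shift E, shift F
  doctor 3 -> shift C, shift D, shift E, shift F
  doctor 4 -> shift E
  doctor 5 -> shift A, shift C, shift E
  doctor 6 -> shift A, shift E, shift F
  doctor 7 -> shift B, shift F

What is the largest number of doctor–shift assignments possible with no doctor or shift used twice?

6

A valid assignment of size 6: doctor 1-shift B, doctor 2-shift F, doctor 3-shift D, doctor 4-shift E, doctor 5-shift C, doctor 6-shift A.
The set {doctor 1, doctor 2, doctor 3, doctor 4, doctor 5, doctor 6, doctor 7} has only 6 neighbours ({shift A, shift B, shift C, shift D, shift E, shift F}), so by Hall's theorem at most 6 of the 7 doctors can be matched.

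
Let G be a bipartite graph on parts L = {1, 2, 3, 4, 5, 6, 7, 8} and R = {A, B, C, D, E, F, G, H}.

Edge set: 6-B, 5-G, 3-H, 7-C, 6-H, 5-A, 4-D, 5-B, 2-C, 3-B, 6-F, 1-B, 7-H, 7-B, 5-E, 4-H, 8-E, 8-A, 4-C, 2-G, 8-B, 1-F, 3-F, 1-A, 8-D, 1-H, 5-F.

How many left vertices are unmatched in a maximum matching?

0

A valid assignment of size 8: 1-A, 2-G, 3-H, 4-D, 5-E, 6-F, 7-C, 8-B.
This saturates every left vertex, so 8 is the maximum.
That matches 8 of the 8, leaving 0 unmatched; no matching can do better.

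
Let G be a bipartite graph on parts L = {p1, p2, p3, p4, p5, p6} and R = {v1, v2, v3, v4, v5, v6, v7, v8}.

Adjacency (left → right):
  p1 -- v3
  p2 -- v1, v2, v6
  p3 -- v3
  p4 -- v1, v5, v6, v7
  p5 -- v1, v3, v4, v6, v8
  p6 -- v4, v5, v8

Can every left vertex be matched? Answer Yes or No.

The set {p1, p3} has only 1 neighbour ({v3}), so by Hall's theorem at most 5 of the 6 left vertices can be matched.
Hence no matching covers every left vertex.

No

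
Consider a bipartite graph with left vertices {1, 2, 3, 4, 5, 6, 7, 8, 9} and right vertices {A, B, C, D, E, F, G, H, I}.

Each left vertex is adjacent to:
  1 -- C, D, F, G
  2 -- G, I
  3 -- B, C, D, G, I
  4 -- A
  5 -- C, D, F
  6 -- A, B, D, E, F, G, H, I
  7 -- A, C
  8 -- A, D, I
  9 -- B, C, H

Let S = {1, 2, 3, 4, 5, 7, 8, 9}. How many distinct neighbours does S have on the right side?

The union of neighbours of {1, 2, 3, 4, 5, 7, 8, 9} is {A, B, C, D, F, G, H, I}, which has 8 elements.
Since |N(S)| = 8 ≥ |S| = 8, Hall's condition holds for this subset.

8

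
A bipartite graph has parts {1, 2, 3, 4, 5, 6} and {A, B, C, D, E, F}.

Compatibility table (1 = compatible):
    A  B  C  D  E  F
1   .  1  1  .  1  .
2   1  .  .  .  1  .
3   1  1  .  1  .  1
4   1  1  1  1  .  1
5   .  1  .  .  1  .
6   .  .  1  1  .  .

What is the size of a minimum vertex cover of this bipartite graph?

The 6 edges 1–E, 2–A, 3–D, 4–F, 5–B, 6–C form a matching, so any vertex cover needs at least 6 vertices (one per matched edge).
Conversely {1, 2, 3, 4, 5, 6} meets every edge and has exactly 6 vertices, so 6 is optimal.

6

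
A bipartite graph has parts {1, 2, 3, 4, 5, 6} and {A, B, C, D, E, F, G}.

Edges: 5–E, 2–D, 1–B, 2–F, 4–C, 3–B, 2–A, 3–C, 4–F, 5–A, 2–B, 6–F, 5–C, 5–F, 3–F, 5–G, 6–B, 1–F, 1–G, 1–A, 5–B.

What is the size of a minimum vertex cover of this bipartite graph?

6

{1, 2, 3, 4, 5, 6} is a vertex cover of size 6: every edge has an endpoint in this set.
No smaller cover exists because 1–G, 2–D, 3–C, 4–F, 5–A, 6–B is a matching of size 6, and a cover must include an endpoint of each of these disjoint edges (König's theorem).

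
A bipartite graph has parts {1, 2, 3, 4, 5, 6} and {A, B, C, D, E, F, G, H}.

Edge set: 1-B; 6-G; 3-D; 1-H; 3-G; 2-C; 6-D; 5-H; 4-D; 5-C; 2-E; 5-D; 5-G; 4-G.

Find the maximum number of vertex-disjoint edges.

5

One maximum matching: 1-B, 2-E, 3-D, 4-G, 5-C.
The set {3, 4, 6} has only 2 neighbours ({D, G}), so by Hall's theorem at most 5 of the 6 left vertices can be matched.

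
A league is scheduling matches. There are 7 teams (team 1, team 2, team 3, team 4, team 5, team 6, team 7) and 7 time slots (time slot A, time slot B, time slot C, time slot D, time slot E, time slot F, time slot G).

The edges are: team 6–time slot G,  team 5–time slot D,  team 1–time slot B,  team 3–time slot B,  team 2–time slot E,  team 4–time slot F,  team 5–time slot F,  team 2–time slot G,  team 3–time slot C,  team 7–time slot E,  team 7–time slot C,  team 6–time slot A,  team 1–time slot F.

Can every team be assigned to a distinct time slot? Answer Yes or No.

Yes

One maximum matching: team 1→time slot B, team 2→time slot G, team 3→time slot C, team 4→time slot F, team 5→time slot D, team 6→time slot A, team 7→time slot E.
Every team is matched, so this is a perfect matching.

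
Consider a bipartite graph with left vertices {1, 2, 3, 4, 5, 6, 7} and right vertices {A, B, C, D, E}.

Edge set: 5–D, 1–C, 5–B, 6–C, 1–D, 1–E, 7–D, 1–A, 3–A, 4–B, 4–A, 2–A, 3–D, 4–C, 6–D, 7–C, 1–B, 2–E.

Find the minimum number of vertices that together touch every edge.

{A, B, C, D, E} is a vertex cover of size 5: every edge has an endpoint in this set.
No smaller cover exists because 1–A, 2–E, 3–D, 4–C, 5–B is a matching of size 5, and a cover must include an endpoint of each of these disjoint edges (König's theorem).

5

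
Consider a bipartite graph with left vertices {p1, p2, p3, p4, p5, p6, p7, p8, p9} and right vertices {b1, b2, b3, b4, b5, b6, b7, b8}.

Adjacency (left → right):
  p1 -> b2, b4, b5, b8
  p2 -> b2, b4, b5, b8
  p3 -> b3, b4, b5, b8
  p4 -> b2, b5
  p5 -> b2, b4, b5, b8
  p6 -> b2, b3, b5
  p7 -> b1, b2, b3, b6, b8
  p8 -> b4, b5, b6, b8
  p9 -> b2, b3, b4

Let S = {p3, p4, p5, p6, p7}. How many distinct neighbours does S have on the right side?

The union of neighbours of {p3, p4, p5, p6, p7} is {b1, b2, b3, b4, b5, b6, b8}, which has 7 elements.
Since |N(S)| = 7 ≥ |S| = 5, Hall's condition holds for this subset.

7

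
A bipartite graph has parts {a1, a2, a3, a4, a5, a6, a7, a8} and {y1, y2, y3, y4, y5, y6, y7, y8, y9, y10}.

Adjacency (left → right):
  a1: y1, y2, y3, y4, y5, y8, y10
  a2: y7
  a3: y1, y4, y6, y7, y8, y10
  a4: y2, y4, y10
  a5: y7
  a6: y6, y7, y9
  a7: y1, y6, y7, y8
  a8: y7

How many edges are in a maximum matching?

6

For example, pair a1-y4, a2-y7, a3-y10, a4-y2, a6-y6, a7-y1.
The set {a2, a5, a8} has only 1 neighbour ({y7}), so by Hall's theorem at most 6 of the 8 left vertices can be matched.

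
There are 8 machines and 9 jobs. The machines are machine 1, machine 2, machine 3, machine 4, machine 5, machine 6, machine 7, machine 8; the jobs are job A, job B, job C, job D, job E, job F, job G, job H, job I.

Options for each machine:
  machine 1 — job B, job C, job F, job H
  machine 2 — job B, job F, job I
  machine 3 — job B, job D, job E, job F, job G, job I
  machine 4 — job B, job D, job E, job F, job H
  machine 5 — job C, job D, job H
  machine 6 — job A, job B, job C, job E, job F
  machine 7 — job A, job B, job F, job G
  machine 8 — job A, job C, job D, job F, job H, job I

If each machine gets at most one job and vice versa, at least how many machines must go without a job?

0

One maximum matching: machine 1–job C, machine 2–job I, machine 3–job G, machine 4–job D, machine 5–job H, machine 6–job B, machine 7–job A, machine 8–job F.
This saturates every machine, so 8 is the maximum.
That matches 8 of the 8, leaving 0 unmatched; no matching can do better.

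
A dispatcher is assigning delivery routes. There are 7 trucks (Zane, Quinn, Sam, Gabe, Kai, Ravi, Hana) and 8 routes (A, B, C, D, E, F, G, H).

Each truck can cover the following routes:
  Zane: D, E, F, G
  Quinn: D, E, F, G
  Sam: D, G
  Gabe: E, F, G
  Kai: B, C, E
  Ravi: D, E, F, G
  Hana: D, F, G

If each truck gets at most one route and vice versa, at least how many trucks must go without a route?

For example, pair Zane→F, Quinn→D, Sam→G, Gabe→E, Kai→B.
The set {Zane, Quinn, Sam, Gabe, Ravi, Hana} has only 4 neighbours ({D, E, F, G}), so by Hall's theorem at most 5 of the 7 trucks can be matched.
That matches 5 of the 7, leaving 2 unmatched; no matching can do better.

2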